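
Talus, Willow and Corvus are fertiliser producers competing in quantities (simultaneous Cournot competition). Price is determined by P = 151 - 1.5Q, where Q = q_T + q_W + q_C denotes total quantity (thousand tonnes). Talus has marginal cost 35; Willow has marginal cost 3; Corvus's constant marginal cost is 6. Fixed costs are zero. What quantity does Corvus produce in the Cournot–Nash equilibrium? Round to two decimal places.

Talus's profit: π_T = (151 - 1.5Q)q_T - (35q_T). Setting ∂π_T/∂q_T = 0: 116 - 3q_T - (3/2)(q_W + q_C) = 0.
Willow's first-order condition: 148 - 3q_W - (3/2)(q_T + q_C) = 0.
Corvus's profit: π_C = (151 - 1.5Q)q_C - (6q_C). Setting ∂π_C/∂q_C = 0: 145 - 3q_C - (3/2)(q_T + q_W) = 0.
Adding the 3 first-order conditions: 409 − 6Q = 0, so Q = 409/6.
Back-substituting: q_T = (116 − 409/4)/(3/2) = 55/6, q_W = (148 − 409/4)/(3/2) = 61/2, q_C = (145 − 409/4)/(3/2) = 57/2.

28.50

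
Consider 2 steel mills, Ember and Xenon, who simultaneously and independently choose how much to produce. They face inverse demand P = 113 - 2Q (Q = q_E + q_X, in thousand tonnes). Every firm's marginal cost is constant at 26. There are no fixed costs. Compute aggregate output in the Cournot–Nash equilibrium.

Each firm earns π_i = (113 - 2Q)q_i - 26q_i.
Setting ∂π_i/∂q_i = 0 with rivals' quantities fixed: 87 - 4q_i - 2q_j = 0.
By symmetry each firm produces the same amount; substituting q_j = q_i yields q_i = 87/6 = 29/2.
Total output Q = 29/2 + 29/2 = 29.

29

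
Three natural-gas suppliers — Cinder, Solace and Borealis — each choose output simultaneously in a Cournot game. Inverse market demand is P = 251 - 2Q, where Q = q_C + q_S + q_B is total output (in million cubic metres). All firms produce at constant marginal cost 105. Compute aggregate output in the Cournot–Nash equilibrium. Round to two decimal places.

Each firm earns π_i = (251 - 2Q)q_i - 105q_i.
Setting ∂π_i/∂q_i = 0 with rivals' quantities fixed: 146 - 4q_i - 2·Σ_{j≠i} q_j = 0.
With identical firms every q_j equals q_i, so Σ_{j≠i} q_j = 2q_i and 146 = 8q_i, giving q_i = 73/4.
Total output Q = 73/4 + 73/4 + 73/4 = 219/4.

54.75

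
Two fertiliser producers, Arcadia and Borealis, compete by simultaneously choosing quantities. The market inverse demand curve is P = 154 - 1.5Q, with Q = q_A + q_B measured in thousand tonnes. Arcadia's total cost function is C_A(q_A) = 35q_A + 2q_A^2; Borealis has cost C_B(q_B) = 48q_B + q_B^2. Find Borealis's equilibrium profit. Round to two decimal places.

740.13

Arcadia's profit: π_A = (154 - 1.5Q)q_A - (35q_A + 2q_A²). Setting ∂π_A/∂q_A = 0: 119 - 7q_A - (3/2)(q_B) = 0.
Borealis's first-order condition: 106 - 5q_B - (3/2)(q_A) = 0.
Rearranging gives the reaction functions q_A = (119 - (3/2)q_B)/7 and q_B = (106 - (3/2)q_A)/5.
Solving the pair: q_A = 1744/131, q_B = 17.2061.
Price P = 154 - (3/2)·30.5191 = 108.2214.
Borealis's profit: 108.2214·17.2061 - 48·17.2061 - 17.2061² = 740.1253.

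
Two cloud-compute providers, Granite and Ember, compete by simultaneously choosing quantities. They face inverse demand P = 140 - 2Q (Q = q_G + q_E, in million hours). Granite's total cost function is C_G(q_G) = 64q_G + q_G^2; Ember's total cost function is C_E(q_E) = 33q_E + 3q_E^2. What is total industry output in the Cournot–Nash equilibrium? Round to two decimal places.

Granite's profit: π_G = (140 - 2Q)q_G - (64q_G + q_G²). Setting ∂π_G/∂q_G = 0: 76 - 6q_G - 2(q_E) = 0.
Ember's first-order condition: 107 - 10q_E - 2(q_G) = 0.
So q_G = (76 - 2q_E)/6 and q_E = (107 - 2q_G)/10.
Substituting one into the other gives q_G = 39/4 and q_E = 35/4.
Total output Q = 39/4 + 35/4 = 37/2.

18.50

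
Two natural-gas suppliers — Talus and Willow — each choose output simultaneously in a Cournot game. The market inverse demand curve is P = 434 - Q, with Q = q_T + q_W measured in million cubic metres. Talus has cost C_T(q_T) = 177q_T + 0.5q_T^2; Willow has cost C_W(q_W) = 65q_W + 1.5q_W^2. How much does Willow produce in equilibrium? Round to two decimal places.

60.71

Talus's profit: π_T = (434 - Q)q_T - (177q_T + (1/2)q_T²). Setting ∂π_T/∂q_T = 0: 257 - 3q_T - (q_W) = 0.
Willow's first-order condition: 369 - 5q_W - (q_T) = 0.
Rearranging gives the reaction functions q_T = (257 - q_W)/3 and q_W = (369 - q_T)/5.
Substituting one into the other gives q_T = 458/7 and q_W = 425/7.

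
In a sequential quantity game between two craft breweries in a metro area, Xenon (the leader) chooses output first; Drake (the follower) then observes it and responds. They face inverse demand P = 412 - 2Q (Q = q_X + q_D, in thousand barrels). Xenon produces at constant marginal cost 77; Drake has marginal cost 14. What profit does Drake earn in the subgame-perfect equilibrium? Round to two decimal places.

The follower Drake best-responds to any q_X: π_D = (412 - 2Q)q_D - 14q_D.
Setting the follower's marginal profit to zero, 398 - 2q_X - 4q_D = 0, i.e. q_D = (398 - 2q_X)/4.
The leader anticipates this reaction. Substituting into P = 412 - 2Q gives P = 213 - q_X, so π_X = (213 - q_X)q_X - 77q_X.
The leader's first-order condition 136 - 2q_X = 0 yields q_X = 68.
Then q_D = (398 - 2·68)/4 = 131/2.
Price P = 412 - 2·(267/2) = 145.
Drake's profit: (145 - 14)·(131/2) = 8580.5000.

8580.50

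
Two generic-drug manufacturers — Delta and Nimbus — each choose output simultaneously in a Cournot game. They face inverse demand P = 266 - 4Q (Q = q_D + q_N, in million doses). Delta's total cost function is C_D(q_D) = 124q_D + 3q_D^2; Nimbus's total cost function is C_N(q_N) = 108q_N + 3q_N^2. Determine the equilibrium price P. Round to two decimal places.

Delta's profit: π_D = (266 - 4Q)q_D - (124q_D + 3q_D²). Setting ∂π_D/∂q_D = 0: 142 - 14q_D - 4(q_N) = 0.
Nimbus's profit: π_N = (266 - 4Q)q_N - (108q_N + 3q_N²). Setting ∂π_N/∂q_N = 0: 158 - 14q_N - 4(q_D) = 0.
So q_D = (142 - 4q_N)/14 and q_N = (158 - 4q_D)/14.
Solving the pair: q_D = 113/15, q_N = 137/15.
Total output Q = 50/3, so price P = 266 - 4·(50/3) = 598/3.

199.33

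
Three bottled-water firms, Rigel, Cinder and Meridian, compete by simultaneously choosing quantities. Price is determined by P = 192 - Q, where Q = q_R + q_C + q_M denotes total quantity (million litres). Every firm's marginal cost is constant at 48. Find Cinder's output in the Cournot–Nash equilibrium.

A representative firm's profit is π_i = q_i(192 - Q) - 48q_i.
First-order condition (treating rivals' output as given): 144 - 2q_i - Σ_{j≠i} q_j = 0.
With identical firms every q_j equals q_i, so Σ_{j≠i} q_j = 2q_i and 144 = 4q_i, giving q_i = 36.

36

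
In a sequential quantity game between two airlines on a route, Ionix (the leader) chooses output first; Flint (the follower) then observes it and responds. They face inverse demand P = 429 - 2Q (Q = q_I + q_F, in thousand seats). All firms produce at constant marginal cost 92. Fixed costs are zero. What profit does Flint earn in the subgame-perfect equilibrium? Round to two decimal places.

The follower Flint best-responds to any q_I: π_F = (429 - 2Q)q_F - 92q_F.
Follower FOC: 337 - 2q_I - 4q_F = 0, so q_F(q_I) = (337 - 2q_I)/4.
Ionix substitutes q_F(q_I) into its own profit: π_I = q_I(429 - 2q_I - (337 - 2q_I)/2) - 92q_I = (521/2 - q_I)q_I - 92q_I.
Leader FOC: 337/2 - 2q_I = 0, so q_I = 337/4.
Then q_F = (337 - 2·(337/4))/4 = 337/8.
Price P = 429 - 2·(1011/8) = 705/4.
Flint's profit: (705/4 - 92)·(337/8) = 3549.0313.

3549.03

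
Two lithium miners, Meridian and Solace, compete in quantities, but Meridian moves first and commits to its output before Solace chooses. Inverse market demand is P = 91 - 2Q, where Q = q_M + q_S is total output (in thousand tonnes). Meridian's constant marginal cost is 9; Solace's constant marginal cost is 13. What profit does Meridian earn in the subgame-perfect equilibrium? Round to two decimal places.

Solve by backward induction. Given q_M, the follower Solace maximises π_S = (91 - 2q_M - 2q_S)q_S - 13q_S.
Setting the follower's marginal profit to zero, 78 - 2q_M - 4q_S = 0, i.e. q_S = (78 - 2q_M)/4.
The leader anticipates this reaction. Substituting into P = 91 - 2Q gives P = 52 - q_M, so π_M = (52 - q_M)q_M - 9q_M.
The leader's first-order condition 43 - 2q_M = 0 yields q_M = 43/2.
Then q_S = (78 - 2·(43/2))/4 = 35/4.
Price P = 91 - 2·(121/4) = 61/2.
Meridian's profit: (61/2 - 9)·(43/2) = 1849/4.

462.25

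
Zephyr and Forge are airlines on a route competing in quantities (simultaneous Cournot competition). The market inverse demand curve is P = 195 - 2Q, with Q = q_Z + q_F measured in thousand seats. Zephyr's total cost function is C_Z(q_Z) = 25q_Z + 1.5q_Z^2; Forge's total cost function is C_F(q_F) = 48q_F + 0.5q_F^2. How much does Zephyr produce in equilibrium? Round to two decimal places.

17.94

Zephyr's profit: π_Z = (195 - 2Q)q_Z - (25q_Z + (3/2)q_Z²). Setting ∂π_Z/∂q_Z = 0: 170 - 7q_Z - 2(q_F) = 0.
Forge's first-order condition: 147 - 5q_F - 2(q_Z) = 0.
Best responses: q_Z = (170 - 2q_F)/7, q_F = (147 - 2q_Z)/5.
Substituting one into the other gives q_Z = 556/31 and q_F = 689/31.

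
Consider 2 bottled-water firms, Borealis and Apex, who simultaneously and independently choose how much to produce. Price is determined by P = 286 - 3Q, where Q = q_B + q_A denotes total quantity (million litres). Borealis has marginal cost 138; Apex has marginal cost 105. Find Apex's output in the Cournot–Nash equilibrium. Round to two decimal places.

Borealis's profit: π_B = (286 - 3Q)q_B - (138q_B). Setting ∂π_B/∂q_B = 0: 148 - 6q_B - 3(q_A) = 0.
Apex's first-order condition: 181 - 6q_A - 3(q_B) = 0.
Best responses: q_B = (148 - 3q_A)/6, q_A = (181 - 3q_B)/6.
Substituting one into the other gives q_B = 115/9 and q_A = 214/9.

23.78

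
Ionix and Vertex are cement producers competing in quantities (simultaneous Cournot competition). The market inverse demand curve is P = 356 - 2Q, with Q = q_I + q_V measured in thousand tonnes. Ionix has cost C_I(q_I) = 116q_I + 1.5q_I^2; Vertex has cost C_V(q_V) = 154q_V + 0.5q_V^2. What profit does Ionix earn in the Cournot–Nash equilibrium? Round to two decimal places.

2307.65

Ionix's profit: π_I = (356 - 2Q)q_I - (116q_I + (3/2)q_I²). Setting ∂π_I/∂q_I = 0: 240 - 7q_I - 2(q_V) = 0.
Vertex's first-order condition: 202 - 5q_V - 2(q_I) = 0.
Rearranging gives the reaction functions q_I = (240 - 2q_V)/7 and q_V = (202 - 2q_I)/5.
Solving the pair: q_I = 796/31, q_V = 934/31.
Price P = 356 - 2·(1730/31) = 244.3871.
Ionix's profit: 244.3871·(796/31) - 116·(796/31) - (3/2)(796/31)² = 2307.6545.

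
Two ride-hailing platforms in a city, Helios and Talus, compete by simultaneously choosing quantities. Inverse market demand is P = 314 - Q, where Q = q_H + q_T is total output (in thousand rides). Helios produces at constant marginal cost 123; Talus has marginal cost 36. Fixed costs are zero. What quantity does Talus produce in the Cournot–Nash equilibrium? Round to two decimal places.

Helios's profit: π_H = (314 - Q)q_H - (123q_H). Setting ∂π_H/∂q_H = 0: 191 - 2q_H - (q_T) = 0.
Talus's first-order condition: 278 - 2q_T - (q_H) = 0.
Rearranging gives the reaction functions q_H = (191 - q_T)/2 and q_T = (278 - q_H)/2.
Substituting one into the other gives q_H = 104/3 and q_T = 365/3.

121.67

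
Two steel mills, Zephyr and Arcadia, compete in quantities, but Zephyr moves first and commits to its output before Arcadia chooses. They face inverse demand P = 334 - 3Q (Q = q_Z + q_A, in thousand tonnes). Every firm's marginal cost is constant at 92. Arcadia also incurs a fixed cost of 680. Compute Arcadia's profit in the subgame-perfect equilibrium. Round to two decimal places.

Solve by backward induction. Given q_Z, the follower Arcadia maximises π_A = (334 - 3q_Z - 3q_A)q_A - 92q_A.
Follower FOC: 242 - 3q_Z - 6q_A = 0, so q_A(q_Z) = (242 - 3q_Z)/6.
The leader anticipates this reaction. Substituting into P = 334 - 3Q gives P = 213 - (3/2)q_Z, so π_Z = (213 - (3/2)q_Z)q_Z - 92q_Z.
Maximising: ∂π_Z/∂q_Z = 121 - 3q_Z = 0, giving q_Z = 121/3.
Then q_A = (242 - 3·(121/3))/6 = 121/6.
Price P = 334 - 3·(121/2) = 305/2.
Arcadia's profit: (305/2 - 92)·(121/6) - 680 = 540.0833.

540.08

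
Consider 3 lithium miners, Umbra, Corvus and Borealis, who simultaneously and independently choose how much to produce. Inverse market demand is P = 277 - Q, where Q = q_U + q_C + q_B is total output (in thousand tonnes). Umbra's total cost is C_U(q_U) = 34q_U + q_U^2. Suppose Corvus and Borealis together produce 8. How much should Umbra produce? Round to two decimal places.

With rivals' combined output fixed at 8, Umbra's profit is π_U = (277 - 8 - q_U)q_U - (34q_U + q_U²) = (269 - q_U)q_U - (34q_U + q_U²).
∂π_U/∂q_U = 235 - 4q_U = 0, so q_U = 235/4.

58.75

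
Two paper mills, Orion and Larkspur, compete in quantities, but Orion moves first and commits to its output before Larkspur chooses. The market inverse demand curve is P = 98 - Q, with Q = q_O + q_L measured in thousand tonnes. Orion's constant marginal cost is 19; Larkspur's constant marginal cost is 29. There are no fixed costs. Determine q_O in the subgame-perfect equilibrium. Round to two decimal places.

The follower Larkspur best-responds to any q_O: π_L = (98 - Q)q_L - 29q_L.
Follower FOC: 69 - q_O - 2q_L = 0, so q_L(q_O) = (69 - q_O)/2.
The leader anticipates this reaction. Substituting into P = 98 - Q gives P = 127/2 - (1/2)q_O, so π_O = (127/2 - (1/2)q_O)q_O - 19q_O.
Leader FOC: 89/2 - q_O = 0, so q_O = 89/2.
Then q_L = (69 - 89/2)/2 = 49/4.

44.50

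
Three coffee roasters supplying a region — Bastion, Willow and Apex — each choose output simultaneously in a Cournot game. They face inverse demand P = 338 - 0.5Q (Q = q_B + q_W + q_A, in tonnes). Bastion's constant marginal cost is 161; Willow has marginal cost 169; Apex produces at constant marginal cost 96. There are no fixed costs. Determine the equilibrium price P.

191

Bastion's profit: π_B = (338 - 0.5Q)q_B - (161q_B). Setting ∂π_B/∂q_B = 0: 177 - q_B - (1/2)(q_W + q_A) = 0.
Willow's first-order condition: 169 - q_W - (1/2)(q_B + q_A) = 0.
Apex's profit: π_A = (338 - 0.5Q)q_A - (96q_A). Setting ∂π_A/∂q_A = 0: 242 - q_A - (1/2)(q_B + q_W) = 0.
Adding the 3 conditions: 588 − Q − Q = 0, i.e. Q = 294.
Back-substituting: q_B = (177 − 147)/(1/2) = 60, q_W = (169 − 147)/(1/2) = 44, q_A = (242 − 147)/(1/2) = 190.
Total output Q = 294, so price P = 338 - (1/2)·294 = 191.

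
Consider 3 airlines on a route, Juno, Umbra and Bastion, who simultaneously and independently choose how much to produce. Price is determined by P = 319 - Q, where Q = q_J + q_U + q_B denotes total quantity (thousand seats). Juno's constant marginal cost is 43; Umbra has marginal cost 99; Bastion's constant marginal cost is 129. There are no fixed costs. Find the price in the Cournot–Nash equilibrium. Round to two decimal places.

Juno's profit: π_J = (319 - Q)q_J - (43q_J). Setting ∂π_J/∂q_J = 0: 276 - 2q_J - (q_U + q_B) = 0.
Umbra's profit: π_U = (319 - Q)q_U - (99q_U). Setting ∂π_U/∂q_U = 0: 220 - 2q_U - (q_J + q_B) = 0.
Bastion's first-order condition: 190 - 2q_B - (q_J + q_U) = 0.
Summing all 3 equations gives 686 − 4Q = 0, hence Q = 343/2.
Back-substituting: q_J = (276 − 343/2) = 209/2, q_U = (220 − 343/2) = 97/2, q_B = (190 − 343/2) = 37/2.
Total output Q = 343/2, so price P = 319 - 343/2 = 295/2.

147.50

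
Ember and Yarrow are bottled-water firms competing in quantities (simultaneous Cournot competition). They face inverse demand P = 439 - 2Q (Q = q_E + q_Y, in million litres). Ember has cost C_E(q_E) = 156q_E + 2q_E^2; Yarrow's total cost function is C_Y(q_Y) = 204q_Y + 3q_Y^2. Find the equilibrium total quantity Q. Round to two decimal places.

Ember's profit: π_E = (439 - 2Q)q_E - (156q_E + 2q_E²). Setting ∂π_E/∂q_E = 0: 283 - 8q_E - 2(q_Y) = 0.
Yarrow's profit: π_Y = (439 - 2Q)q_Y - (204q_Y + 3q_Y²). Setting ∂π_Y/∂q_Y = 0: 235 - 10q_Y - 2(q_E) = 0.
Best responses: q_E = (283 - 2q_Y)/8, q_Y = (235 - 2q_E)/10.
Substituting one into the other gives q_E = 590/19 and q_Y = 657/38.
Total output Q = 590/19 + 657/38 = 1837/38.

48.34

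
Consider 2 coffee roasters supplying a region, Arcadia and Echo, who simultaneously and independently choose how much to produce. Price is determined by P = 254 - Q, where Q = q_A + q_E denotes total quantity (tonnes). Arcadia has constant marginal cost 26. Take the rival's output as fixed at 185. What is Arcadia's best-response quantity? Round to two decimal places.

21.50

With the rival's output fixed at 185, Arcadia's profit is π_A = (254 - 185 - q_A)q_A - (26q_A) = (69 - q_A)q_A - (26q_A).
∂π_A/∂q_A = 43 - 2q_A = 0, so q_A = 43/2.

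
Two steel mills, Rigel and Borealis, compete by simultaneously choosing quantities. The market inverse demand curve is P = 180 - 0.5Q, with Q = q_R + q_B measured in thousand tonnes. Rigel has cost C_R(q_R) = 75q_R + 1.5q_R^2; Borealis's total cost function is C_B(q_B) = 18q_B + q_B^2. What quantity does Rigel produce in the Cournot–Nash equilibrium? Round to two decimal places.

19.91

Rigel's profit: π_R = (180 - 0.5Q)q_R - (75q_R + (3/2)q_R²). Setting ∂π_R/∂q_R = 0: 105 - 4q_R - (1/2)(q_B) = 0.
Borealis's profit: π_B = (180 - 0.5Q)q_B - (18q_B + q_B²). Setting ∂π_B/∂q_B = 0: 162 - 3q_B - (1/2)(q_R) = 0.
Best responses: q_R = (105 - (1/2)q_B)/4, q_B = (162 - (1/2)q_R)/3.
Substituting one into the other gives q_R = 936/47 and q_B = 50.6809.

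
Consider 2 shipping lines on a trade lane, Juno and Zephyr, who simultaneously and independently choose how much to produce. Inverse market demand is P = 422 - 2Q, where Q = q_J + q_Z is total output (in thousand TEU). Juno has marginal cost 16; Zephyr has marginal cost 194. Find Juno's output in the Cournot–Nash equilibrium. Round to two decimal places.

Juno's profit: π_J = (422 - 2Q)q_J - (16q_J). Setting ∂π_J/∂q_J = 0: 406 - 4q_J - 2(q_Z) = 0.
Zephyr's first-order condition: 228 - 4q_Z - 2(q_J) = 0.
So q_J = (406 - 2q_Z)/4 and q_Z = (228 - 2q_J)/4.
Solving the pair: q_J = 292/3, q_Z = 25/3.

97.33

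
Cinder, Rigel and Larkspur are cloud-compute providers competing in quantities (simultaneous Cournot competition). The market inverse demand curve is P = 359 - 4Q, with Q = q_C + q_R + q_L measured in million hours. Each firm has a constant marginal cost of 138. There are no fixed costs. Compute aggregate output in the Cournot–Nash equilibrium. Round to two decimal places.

A representative firm's profit is π_i = q_i(359 - 4Q) - 138q_i.
Setting ∂π_i/∂q_i = 0 with rivals' quantities fixed: 221 - 8q_i - 4·Σ_{j≠i} q_j = 0.
With identical firms every q_j equals q_i, so Σ_{j≠i} q_j = 2q_i and 221 = 16q_i, giving q_i = 221/16.
Total output Q = 221/16 + 221/16 + 221/16 = 663/16.

41.44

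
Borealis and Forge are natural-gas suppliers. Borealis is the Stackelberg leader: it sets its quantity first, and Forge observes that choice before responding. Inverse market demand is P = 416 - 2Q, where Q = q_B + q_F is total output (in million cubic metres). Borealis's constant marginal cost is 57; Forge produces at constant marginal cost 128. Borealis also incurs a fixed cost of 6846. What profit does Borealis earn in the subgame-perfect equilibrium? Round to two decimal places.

Solve by backward induction. Given q_B, the follower Forge maximises π_F = (416 - 2q_B - 2q_F)q_F - 128q_F.
∂π_F/∂q_F = 288 - 2q_B - 4q_F = 0 gives the reaction function q_F = (288 - 2q_B)/4.
Borealis substitutes q_F(q_B) into its own profit: π_B = q_B(416 - 2q_B - (288 - 2q_B)/2) - 57q_B = (272 - q_B)q_B - 57q_B.
The leader's first-order condition 215 - 2q_B = 0 yields q_B = 215/2.
Then q_F = (288 - 2·(215/2))/4 = 73/4.
Price P = 416 - 2·(503/4) = 329/2.
Borealis's profit: (329/2 - 57)·(215/2) - 6846 = 4710.2500.

4710.25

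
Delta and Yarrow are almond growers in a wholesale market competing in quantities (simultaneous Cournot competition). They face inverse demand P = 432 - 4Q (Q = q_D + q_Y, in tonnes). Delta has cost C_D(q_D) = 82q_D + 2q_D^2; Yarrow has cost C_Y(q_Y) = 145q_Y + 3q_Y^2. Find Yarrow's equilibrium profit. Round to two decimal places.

1265.82

Delta's profit: π_D = (432 - 4Q)q_D - (82q_D + 2q_D²). Setting ∂π_D/∂q_D = 0: 350 - 12q_D - 4(q_Y) = 0.
Yarrow's profit: π_Y = (432 - 4Q)q_Y - (145q_Y + 3q_Y²). Setting ∂π_Y/∂q_Y = 0: 287 - 14q_Y - 4(q_D) = 0.
Best responses: q_D = (350 - 4q_Y)/12, q_Y = (287 - 4q_D)/14.
Substituting one into the other gives q_D = 469/19 and q_Y = 511/38.
Price P = 432 - 4·(1449/38) = 279.4737.
Yarrow's profit: 279.4737·(511/38) - 145·(511/38) - 3(511/38)² = 1265.8220.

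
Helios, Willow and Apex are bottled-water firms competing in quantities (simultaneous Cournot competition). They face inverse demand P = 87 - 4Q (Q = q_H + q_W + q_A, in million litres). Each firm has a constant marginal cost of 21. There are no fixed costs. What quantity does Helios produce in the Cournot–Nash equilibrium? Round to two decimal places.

A representative firm's profit is π_i = q_i(87 - 4Q) - 21q_i.
Setting ∂π_i/∂q_i = 0 with rivals' quantities fixed: 66 - 8q_i - 4·Σ_{j≠i} q_j = 0.
With identical firms every q_j equals q_i, so Σ_{j≠i} q_j = 2q_i and 66 = 16q_i, giving q_i = 33/8.

4.13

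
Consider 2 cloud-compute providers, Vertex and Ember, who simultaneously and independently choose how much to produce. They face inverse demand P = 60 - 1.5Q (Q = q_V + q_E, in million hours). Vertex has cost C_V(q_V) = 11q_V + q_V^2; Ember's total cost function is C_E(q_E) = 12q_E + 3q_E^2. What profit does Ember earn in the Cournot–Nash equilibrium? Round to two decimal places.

68.26

Vertex's profit: π_V = (60 - 1.5Q)q_V - (11q_V + q_V²). Setting ∂π_V/∂q_V = 0: 49 - 5q_V - (3/2)(q_E) = 0.
Ember's profit: π_E = (60 - 1.5Q)q_E - (12q_E + 3q_E²). Setting ∂π_E/∂q_E = 0: 48 - 9q_E - (3/2)(q_V) = 0.
Best responses: q_V = (49 - (3/2)q_E)/5, q_E = (48 - (3/2)q_V)/9.
Substituting one into the other gives q_V = 164/19 and q_E = 74/19.
Price P = 60 - (3/2)·(238/19) = 783/19.
Ember's profit: (783/19)·(74/19) - 12·(74/19) - 3(74/19)² = 68.2604.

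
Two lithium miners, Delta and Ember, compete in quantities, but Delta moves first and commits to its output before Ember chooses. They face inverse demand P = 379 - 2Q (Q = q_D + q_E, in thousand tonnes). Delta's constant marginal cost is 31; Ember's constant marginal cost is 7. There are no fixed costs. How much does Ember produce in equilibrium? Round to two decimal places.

Solve by backward induction. Given q_D, the follower Ember maximises π_E = (379 - 2q_D - 2q_E)q_E - 7q_E.
Follower FOC: 372 - 2q_D - 4q_E = 0, so q_E(q_D) = (372 - 2q_D)/4.
The leader anticipates this reaction. Substituting into P = 379 - 2Q gives P = 193 - q_D, so π_D = (193 - q_D)q_D - 31q_D.
Maximising: ∂π_D/∂q_D = 162 - 2q_D = 0, giving q_D = 81.
Then q_E = (372 - 2·81)/4 = 105/2.

52.50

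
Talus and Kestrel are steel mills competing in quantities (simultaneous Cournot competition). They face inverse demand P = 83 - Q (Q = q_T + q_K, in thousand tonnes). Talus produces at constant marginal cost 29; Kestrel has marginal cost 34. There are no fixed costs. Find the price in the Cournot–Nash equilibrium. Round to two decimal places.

Talus's profit: π_T = (83 - Q)q_T - (29q_T). Setting ∂π_T/∂q_T = 0: 54 - 2q_T - (q_K) = 0.
Kestrel's profit: π_K = (83 - Q)q_K - (34q_K). Setting ∂π_K/∂q_K = 0: 49 - 2q_K - (q_T) = 0.
Best responses: q_T = (54 - q_K)/2, q_K = (49 - q_T)/2.
Solving the pair: q_T = 59/3, q_K = 44/3.
Total output Q = 103/3, so price P = 83 - 103/3 = 146/3.

48.67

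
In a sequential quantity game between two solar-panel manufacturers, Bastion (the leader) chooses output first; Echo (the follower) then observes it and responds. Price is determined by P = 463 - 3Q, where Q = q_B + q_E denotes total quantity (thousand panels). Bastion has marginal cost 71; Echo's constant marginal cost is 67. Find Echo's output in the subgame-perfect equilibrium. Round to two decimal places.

The follower Echo best-responds to any q_B: π_E = (463 - 3Q)q_E - 67q_E.
∂π_E/∂q_E = 396 - 3q_B - 6q_E = 0 gives the reaction function q_E = (396 - 3q_B)/6.
Bastion substitutes q_E(q_B) into its own profit: π_B = q_B(463 - 3q_B - (396 - 3q_B)/2) - 71q_B = (265 - (3/2)q_B)q_B - 71q_B.
The leader's first-order condition 194 - 3q_B = 0 yields q_B = 194/3.
Then q_E = (396 - 3·(194/3))/6 = 101/3.

33.67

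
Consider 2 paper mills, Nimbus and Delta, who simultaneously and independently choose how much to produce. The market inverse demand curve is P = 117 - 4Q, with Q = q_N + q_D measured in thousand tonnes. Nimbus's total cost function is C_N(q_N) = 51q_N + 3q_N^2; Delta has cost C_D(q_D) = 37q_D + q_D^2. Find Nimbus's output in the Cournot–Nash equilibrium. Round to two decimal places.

2.74

Nimbus's profit: π_N = (117 - 4Q)q_N - (51q_N + 3q_N²). Setting ∂π_N/∂q_N = 0: 66 - 14q_N - 4(q_D) = 0.
Delta's profit: π_D = (117 - 4Q)q_D - (37q_D + q_D²). Setting ∂π_D/∂q_D = 0: 80 - 10q_D - 4(q_N) = 0.
So q_N = (66 - 4q_D)/14 and q_D = (80 - 4q_N)/10.
Solving the pair: q_N = 85/31, q_D = 214/31.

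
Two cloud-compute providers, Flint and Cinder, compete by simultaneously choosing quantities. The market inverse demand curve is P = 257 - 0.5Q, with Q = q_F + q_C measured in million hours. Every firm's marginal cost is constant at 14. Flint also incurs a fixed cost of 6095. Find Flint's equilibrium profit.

7027

Each firm earns π_i = (257 - 0.5Q)q_i - 14q_i.
Setting ∂π_i/∂q_i = 0 with rivals' quantities fixed: 243 - q_i - (1/2)q_j = 0.
With identical firms every q_j equals q_i, so q_j = q_i and 243 = (3/2)q_i, giving q_i = 162.
Price P = 257 - (1/2)·324 = 95.
Flint's profit: (95 - 14)·162 - 6095 = 7027.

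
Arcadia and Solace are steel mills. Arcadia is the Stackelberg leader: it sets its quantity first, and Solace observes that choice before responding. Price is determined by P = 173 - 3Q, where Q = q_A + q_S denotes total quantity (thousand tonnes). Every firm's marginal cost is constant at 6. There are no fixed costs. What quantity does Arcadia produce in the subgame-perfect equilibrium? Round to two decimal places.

27.83

The follower Solace best-responds to any q_A: π_S = (173 - 3Q)q_S - 6q_S.
Setting the follower's marginal profit to zero, 167 - 3q_A - 6q_S = 0, i.e. q_S = (167 - 3q_A)/6.
Arcadia substitutes q_S(q_A) into its own profit: π_A = q_A(173 - 3q_A - (167 - 3q_A)/2) - 6q_A = (179/2 - (3/2)q_A)q_A - 6q_A.
The leader's first-order condition 167/2 - 3q_A = 0 yields q_A = 167/6.
Then q_S = (167 - 3·(167/6))/6 = 167/12.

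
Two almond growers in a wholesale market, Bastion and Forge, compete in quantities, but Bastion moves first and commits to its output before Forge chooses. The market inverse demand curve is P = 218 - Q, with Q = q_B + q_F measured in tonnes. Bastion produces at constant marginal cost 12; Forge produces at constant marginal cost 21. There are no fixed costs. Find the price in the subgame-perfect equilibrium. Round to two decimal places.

The follower Forge best-responds to any q_B: π_F = (218 - Q)q_F - 21q_F.
Setting the follower's marginal profit to zero, 197 - q_B - 2q_F = 0, i.e. q_F = (197 - q_B)/2.
The leader anticipates this reaction. Substituting into P = 218 - Q gives P = 239/2 - (1/2)q_B, so π_B = (239/2 - (1/2)q_B)q_B - 12q_B.
Leader FOC: 215/2 - q_B = 0, so q_B = 215/2.
Then q_F = (197 - 215/2)/2 = 179/4.
Total output Q = 609/4, so price P = 218 - 609/4 = 263/4.

65.75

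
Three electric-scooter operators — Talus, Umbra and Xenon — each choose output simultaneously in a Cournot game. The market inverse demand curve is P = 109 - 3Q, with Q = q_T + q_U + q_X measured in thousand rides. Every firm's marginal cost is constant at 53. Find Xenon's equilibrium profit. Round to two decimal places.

Each firm earns π_i = (109 - 3Q)q_i - 53q_i.
First-order condition (treating rivals' output as given): 56 - 6q_i - 3·Σ_{j≠i} q_j = 0.
With identical firms every q_j equals q_i, so Σ_{j≠i} q_j = 2q_i and 56 = 12q_i, giving q_i = 14/3.
Price P = 109 - 3·14 = 67.
Xenon's profit: (67 - 53)·(14/3) = 196/3.

65.33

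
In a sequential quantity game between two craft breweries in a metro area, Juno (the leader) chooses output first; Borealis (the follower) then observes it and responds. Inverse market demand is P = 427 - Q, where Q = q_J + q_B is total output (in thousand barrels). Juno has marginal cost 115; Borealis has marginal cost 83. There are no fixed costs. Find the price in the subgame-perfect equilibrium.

Solve by backward induction. Given q_J, the follower Borealis maximises π_B = (427 - q_J - q_B)q_B - 83q_B.
Follower FOC: 344 - q_J - 2q_B = 0, so q_B(q_J) = (344 - q_J)/2.
Juno substitutes q_B(q_J) into its own profit: π_J = q_J(427 - q_J - (344 - q_J)/2) - 115q_J = (255 - (1/2)q_J)q_J - 115q_J.
Maximising: ∂π_J/∂q_J = 140 - q_J = 0, giving q_J = 140.
Then q_B = (344 - 140)/2 = 102.
Total output Q = 242, so price P = 427 - 242 = 185.

185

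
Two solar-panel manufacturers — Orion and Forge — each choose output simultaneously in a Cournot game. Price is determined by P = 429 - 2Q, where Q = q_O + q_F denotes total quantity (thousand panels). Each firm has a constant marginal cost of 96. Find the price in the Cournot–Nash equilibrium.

207

A representative firm's profit is π_i = q_i(429 - 2Q) - 96q_i.
Setting ∂π_i/∂q_i = 0 with rivals' quantities fixed: 333 - 4q_i - 2q_j = 0.
With identical firms every q_j equals q_i, so q_j = q_i and 333 = 6q_i, giving q_i = 111/2.
Total output Q = 111, so price P = 429 - 2·111 = 207.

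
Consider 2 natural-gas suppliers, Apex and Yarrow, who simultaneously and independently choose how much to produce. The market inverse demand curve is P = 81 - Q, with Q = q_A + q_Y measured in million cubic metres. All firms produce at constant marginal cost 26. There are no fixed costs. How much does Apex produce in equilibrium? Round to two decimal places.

Each firm earns π_i = (81 - Q)q_i - 26q_i.
Setting ∂π_i/∂q_i = 0 with rivals' quantities fixed: 55 - 2q_i - q_j = 0.
By symmetry each firm produces the same amount; substituting q_j = q_i yields q_i = 55/3.

18.33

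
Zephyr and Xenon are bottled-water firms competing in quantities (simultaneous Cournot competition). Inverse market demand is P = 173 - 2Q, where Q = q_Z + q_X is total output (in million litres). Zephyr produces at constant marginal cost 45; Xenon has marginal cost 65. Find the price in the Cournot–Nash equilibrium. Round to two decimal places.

Zephyr's profit: π_Z = (173 - 2Q)q_Z - (45q_Z). Setting ∂π_Z/∂q_Z = 0: 128 - 4q_Z - 2(q_X) = 0.
Xenon's first-order condition: 108 - 4q_X - 2(q_Z) = 0.
Best responses: q_Z = (128 - 2q_X)/4, q_X = (108 - 2q_Z)/4.
Solving the pair: q_Z = 74/3, q_X = 44/3.
Total output Q = 118/3, so price P = 173 - 2·(118/3) = 283/3.

94.33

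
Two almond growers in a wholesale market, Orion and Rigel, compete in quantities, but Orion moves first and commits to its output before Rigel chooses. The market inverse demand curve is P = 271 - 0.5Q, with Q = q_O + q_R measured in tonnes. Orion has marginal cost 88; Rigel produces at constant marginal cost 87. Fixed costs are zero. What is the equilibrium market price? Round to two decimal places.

133.50

The follower Rigel best-responds to any q_O: π_R = (271 - 0.5Q)q_R - 87q_R.
∂π_R/∂q_R = 184 - (1/2)q_O - q_R = 0 gives the reaction function q_R = (184 - (1/2)q_O).
Orion substitutes q_R(q_O) into its own profit: π_O = q_O(271 - (1/2)q_O - (184 - (1/2)q_O)/2) - 88q_O = (179 - (1/4)q_O)q_O - 88q_O.
The leader's first-order condition 91 - (1/2)q_O = 0 yields q_O = 182.
Then q_R = (184 - (1/2)·182) = 93.
Total output Q = 275, so price P = 271 - (1/2)·275 = 267/2.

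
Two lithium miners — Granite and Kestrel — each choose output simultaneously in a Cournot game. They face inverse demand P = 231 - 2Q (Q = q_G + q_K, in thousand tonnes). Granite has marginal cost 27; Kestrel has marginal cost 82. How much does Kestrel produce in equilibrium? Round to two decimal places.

Granite's profit: π_G = (231 - 2Q)q_G - (27q_G). Setting ∂π_G/∂q_G = 0: 204 - 4q_G - 2(q_K) = 0.
Kestrel's first-order condition: 149 - 4q_K - 2(q_G) = 0.
Best responses: q_G = (204 - 2q_K)/4, q_K = (149 - 2q_G)/4.
Substituting one into the other gives q_G = 259/6 and q_K = 47/3.

15.67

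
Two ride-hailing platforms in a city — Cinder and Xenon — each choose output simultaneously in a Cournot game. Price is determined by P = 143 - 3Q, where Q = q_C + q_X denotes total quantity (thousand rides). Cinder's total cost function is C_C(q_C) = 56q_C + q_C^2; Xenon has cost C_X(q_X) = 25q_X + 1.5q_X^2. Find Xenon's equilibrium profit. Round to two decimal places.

528.90

Cinder's profit: π_C = (143 - 3Q)q_C - (56q_C + q_C²). Setting ∂π_C/∂q_C = 0: 87 - 8q_C - 3(q_X) = 0.
Xenon's first-order condition: 118 - 9q_X - 3(q_C) = 0.
So q_C = (87 - 3q_X)/8 and q_X = (118 - 3q_C)/9.
Solving the pair: q_C = 143/21, q_X = 683/63.
Price P = 143 - 3·(1112/63) = 1891/21.
Xenon's profit: (1891/21)·(683/63) - 25·(683/63) - (3/2)(683/63)² = 528.8991.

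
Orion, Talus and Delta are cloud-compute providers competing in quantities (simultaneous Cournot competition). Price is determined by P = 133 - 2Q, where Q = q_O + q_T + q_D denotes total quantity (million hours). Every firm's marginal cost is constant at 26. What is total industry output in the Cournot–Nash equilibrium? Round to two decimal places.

40.13

Each firm earns π_i = (133 - 2Q)q_i - 26q_i.
Setting ∂π_i/∂q_i = 0 with rivals' quantities fixed: 107 - 4q_i - 2·Σ_{j≠i} q_j = 0.
By symmetry each firm produces the same amount; substituting Σ_{j≠i} q_j = 2q_i yields q_i = 107/8.
Total output Q = 107/8 + 107/8 + 107/8 = 321/8.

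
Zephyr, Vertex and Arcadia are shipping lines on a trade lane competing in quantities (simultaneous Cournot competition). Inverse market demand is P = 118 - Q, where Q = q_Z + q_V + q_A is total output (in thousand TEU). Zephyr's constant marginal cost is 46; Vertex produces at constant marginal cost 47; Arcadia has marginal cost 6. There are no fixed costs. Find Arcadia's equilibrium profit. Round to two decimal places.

Zephyr's profit: π_Z = (118 - Q)q_Z - (46q_Z). Setting ∂π_Z/∂q_Z = 0: 72 - 2q_Z - (q_V + q_A) = 0.
Vertex's profit: π_V = (118 - Q)q_V - (47q_V). Setting ∂π_V/∂q_V = 0: 71 - 2q_V - (q_Z + q_A) = 0.
Arcadia's profit: π_A = (118 - Q)q_A - (6q_A). Setting ∂π_A/∂q_A = 0: 112 - 2q_A - (q_Z + q_V) = 0.
Adding the 3 conditions: 255 − 2Q − 2Q = 0, i.e. Q = 255/4.
Back-substituting: q_Z = (72 − 255/4) = 33/4, q_V = (71 − 255/4) = 29/4, q_A = (112 − 255/4) = 193/4.
Price P = 118 - 255/4 = 217/4.
Arcadia's profit: (217/4 - 6)·(193/4) = 2328.0625.

2328.06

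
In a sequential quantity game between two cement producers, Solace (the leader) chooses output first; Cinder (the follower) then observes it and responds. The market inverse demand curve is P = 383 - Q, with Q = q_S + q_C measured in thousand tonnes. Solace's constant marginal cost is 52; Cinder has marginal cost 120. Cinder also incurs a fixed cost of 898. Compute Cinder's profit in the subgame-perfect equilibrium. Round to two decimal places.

The follower Cinder best-responds to any q_S: π_C = (383 - Q)q_C - 120q_C.
Follower FOC: 263 - q_S - 2q_C = 0, so q_C(q_S) = (263 - q_S)/2.
Solace substitutes q_C(q_S) into its own profit: π_S = q_S(383 - q_S - (263 - q_S)/2) - 52q_S = (503/2 - (1/2)q_S)q_S - 52q_S.
Maximising: ∂π_S/∂q_S = 399/2 - q_S = 0, giving q_S = 399/2.
Then q_C = (263 - 399/2)/2 = 127/4.
Price P = 383 - 925/4 = 607/4.
Cinder's profit: (607/4 - 120)·(127/4) - 898 = 1761/16.

110.06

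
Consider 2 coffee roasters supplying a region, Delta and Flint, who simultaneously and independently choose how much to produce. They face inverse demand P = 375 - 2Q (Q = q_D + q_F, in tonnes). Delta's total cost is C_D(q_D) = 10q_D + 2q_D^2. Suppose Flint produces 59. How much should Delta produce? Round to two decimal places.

With the rival's output fixed at 59, Delta's profit is π_D = (375 - 2·59 - 2q_D)q_D - (10q_D + 2q_D²) = (257 - 2q_D)q_D - (10q_D + 2q_D²).
∂π_D/∂q_D = 247 - 8q_D = 0, so q_D = 247/8.

30.88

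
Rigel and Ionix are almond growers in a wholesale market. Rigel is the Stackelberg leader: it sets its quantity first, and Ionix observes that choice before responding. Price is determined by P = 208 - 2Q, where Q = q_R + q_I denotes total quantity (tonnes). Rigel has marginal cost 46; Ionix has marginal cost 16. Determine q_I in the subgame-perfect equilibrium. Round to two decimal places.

31.50

Solve by backward induction. Given q_R, the follower Ionix maximises π_I = (208 - 2q_R - 2q_I)q_I - 16q_I.
Follower FOC: 192 - 2q_R - 4q_I = 0, so q_I(q_R) = (192 - 2q_R)/4.
Rigel substitutes q_I(q_R) into its own profit: π_R = q_R(208 - 2q_R - (192 - 2q_R)/2) - 46q_R = (112 - q_R)q_R - 46q_R.
Leader FOC: 66 - 2q_R = 0, so q_R = 33.
Then q_I = (192 - 2·33)/4 = 63/2.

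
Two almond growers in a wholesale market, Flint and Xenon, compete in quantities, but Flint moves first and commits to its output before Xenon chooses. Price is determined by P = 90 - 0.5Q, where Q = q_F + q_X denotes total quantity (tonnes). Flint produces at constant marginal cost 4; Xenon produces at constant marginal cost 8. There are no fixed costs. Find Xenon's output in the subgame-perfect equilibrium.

37

The follower Xenon best-responds to any q_F: π_X = (90 - 0.5Q)q_X - 8q_X.
Setting the follower's marginal profit to zero, 82 - (1/2)q_F - q_X = 0, i.e. q_X = (82 - (1/2)q_F).
Flint substitutes q_X(q_F) into its own profit: π_F = q_F(90 - (1/2)q_F - (82 - (1/2)q_F)/2) - 4q_F = (49 - (1/4)q_F)q_F - 4q_F.
Leader FOC: 45 - (1/2)q_F = 0, so q_F = 90.
Then q_X = (82 - (1/2)·90) = 37.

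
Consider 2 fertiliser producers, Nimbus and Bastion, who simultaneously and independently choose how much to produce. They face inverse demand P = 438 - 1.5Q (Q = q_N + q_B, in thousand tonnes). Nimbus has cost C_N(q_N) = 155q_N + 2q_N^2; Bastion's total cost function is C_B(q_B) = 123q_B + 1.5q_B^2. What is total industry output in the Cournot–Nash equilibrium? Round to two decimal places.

Nimbus's profit: π_N = (438 - 1.5Q)q_N - (155q_N + 2q_N²). Setting ∂π_N/∂q_N = 0: 283 - 7q_N - (3/2)(q_B) = 0.
Bastion's profit: π_B = (438 - 1.5Q)q_B - (123q_B + (3/2)q_B²). Setting ∂π_B/∂q_B = 0: 315 - 6q_B - (3/2)(q_N) = 0.
Rearranging gives the reaction functions q_N = (283 - (3/2)q_B)/7 and q_B = (315 - (3/2)q_N)/6.
Solving the pair: q_N = 1634/53, q_B = 44.7925.
Total output Q = 1634/53 + 44.7925 = 75.6226.

75.62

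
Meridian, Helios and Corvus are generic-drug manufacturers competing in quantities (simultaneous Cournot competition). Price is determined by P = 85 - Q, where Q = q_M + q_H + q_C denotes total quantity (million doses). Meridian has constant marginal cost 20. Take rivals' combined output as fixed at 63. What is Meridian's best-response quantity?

With rivals' combined output fixed at 63, Meridian's profit is π_M = (85 - 63 - q_M)q_M - (20q_M) = (22 - q_M)q_M - (20q_M).
∂π_M/∂q_M = 2 - 2q_M = 0, so q_M = 1.

1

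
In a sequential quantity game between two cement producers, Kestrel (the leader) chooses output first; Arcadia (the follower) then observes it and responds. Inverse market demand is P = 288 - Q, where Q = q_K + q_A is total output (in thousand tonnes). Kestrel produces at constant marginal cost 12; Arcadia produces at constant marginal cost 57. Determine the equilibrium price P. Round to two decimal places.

92.25

Solve by backward induction. Given q_K, the follower Arcadia maximises π_A = (288 - q_K - q_A)q_A - 57q_A.
Follower FOC: 231 - q_K - 2q_A = 0, so q_A(q_K) = (231 - q_K)/2.
The leader anticipates this reaction. Substituting into P = 288 - Q gives P = 345/2 - (1/2)q_K, so π_K = (345/2 - (1/2)q_K)q_K - 12q_K.
Leader FOC: 321/2 - q_K = 0, so q_K = 321/2.
Then q_A = (231 - 321/2)/2 = 141/4.
Total output Q = 783/4, so price P = 288 - 783/4 = 369/4.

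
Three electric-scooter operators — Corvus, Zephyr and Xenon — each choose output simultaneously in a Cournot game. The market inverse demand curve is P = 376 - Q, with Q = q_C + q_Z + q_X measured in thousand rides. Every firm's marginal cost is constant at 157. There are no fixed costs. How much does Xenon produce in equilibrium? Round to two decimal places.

A representative firm's profit is π_i = q_i(376 - Q) - 157q_i.
First-order condition (treating rivals' output as given): 219 - 2q_i - Σ_{j≠i} q_j = 0.
By symmetry each firm produces the same amount; substituting Σ_{j≠i} q_j = 2q_i yields q_i = 219/4.

54.75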